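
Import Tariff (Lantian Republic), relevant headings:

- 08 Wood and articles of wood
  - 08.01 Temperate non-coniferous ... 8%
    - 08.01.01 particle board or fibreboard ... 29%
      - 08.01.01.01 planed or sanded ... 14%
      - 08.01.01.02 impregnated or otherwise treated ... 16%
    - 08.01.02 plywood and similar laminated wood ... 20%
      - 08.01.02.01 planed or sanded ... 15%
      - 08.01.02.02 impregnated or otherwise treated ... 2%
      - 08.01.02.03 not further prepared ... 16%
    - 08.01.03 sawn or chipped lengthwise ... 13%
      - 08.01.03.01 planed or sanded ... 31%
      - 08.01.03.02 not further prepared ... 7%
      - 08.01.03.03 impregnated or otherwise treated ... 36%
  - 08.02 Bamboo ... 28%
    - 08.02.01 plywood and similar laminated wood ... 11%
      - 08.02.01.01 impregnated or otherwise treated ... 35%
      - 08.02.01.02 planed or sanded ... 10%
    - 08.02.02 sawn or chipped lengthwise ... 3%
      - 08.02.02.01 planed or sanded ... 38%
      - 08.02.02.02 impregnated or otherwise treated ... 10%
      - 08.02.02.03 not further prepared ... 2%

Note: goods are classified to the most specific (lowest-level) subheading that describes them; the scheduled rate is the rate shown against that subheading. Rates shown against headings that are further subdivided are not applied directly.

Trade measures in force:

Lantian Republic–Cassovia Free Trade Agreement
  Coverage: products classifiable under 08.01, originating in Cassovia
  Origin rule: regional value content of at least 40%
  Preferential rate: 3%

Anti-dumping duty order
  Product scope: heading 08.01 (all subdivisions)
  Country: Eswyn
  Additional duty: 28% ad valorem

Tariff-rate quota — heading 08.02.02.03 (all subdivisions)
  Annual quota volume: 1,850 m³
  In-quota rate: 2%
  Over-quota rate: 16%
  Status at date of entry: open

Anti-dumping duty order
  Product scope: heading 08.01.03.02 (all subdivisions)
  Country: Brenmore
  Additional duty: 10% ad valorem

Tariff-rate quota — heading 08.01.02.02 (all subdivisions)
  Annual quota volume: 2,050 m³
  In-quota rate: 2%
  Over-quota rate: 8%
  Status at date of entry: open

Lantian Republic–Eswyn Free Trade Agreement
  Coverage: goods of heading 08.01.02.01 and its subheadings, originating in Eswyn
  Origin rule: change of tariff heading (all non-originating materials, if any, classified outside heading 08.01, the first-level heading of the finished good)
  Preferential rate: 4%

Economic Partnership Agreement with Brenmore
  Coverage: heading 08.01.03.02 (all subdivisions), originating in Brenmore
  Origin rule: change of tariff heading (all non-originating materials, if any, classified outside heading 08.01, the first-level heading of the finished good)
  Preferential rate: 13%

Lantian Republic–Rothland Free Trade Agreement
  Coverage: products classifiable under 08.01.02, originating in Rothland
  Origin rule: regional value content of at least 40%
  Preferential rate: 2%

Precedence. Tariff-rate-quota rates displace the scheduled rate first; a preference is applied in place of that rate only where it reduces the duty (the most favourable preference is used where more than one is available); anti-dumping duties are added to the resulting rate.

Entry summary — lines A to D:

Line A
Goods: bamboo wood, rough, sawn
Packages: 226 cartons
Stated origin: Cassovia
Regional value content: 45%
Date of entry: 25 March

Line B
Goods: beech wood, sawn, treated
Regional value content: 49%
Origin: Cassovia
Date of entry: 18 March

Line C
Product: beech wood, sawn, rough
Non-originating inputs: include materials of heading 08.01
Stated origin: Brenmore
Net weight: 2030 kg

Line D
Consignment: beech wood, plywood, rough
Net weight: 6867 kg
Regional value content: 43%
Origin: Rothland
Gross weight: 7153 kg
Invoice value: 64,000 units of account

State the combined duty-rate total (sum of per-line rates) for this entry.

Line A: bamboo → 08.02; sawn → 08.02.02; rough → 08.02.02.03. Scheduled 2%. quota on 08.02.02.03 open → in-quota 2%; Cassovia agreement on 08.01: 08.02.02.03 not covered. → 2%.
Line B: beech → 08.01; sawn → 08.01.03; treated → 08.01.03.03. Scheduled 36%. Cassovia agreement on 08.01: RVC ≥ 40% → 3% available; preferential 3%. → 3%.
Line C: beech → 08.01; sawn → 08.01.03; rough → 08.01.03.02. Scheduled 7%. Brenmore agreement on 08.01.03.02: CTH not met; anti-dumping (Brenmore, 08.01.03.02): +10%; total 7% + 10% = 17%. → 17%.
Line D: beech → 08.01; plywood → 08.01.02; rough → 08.01.02.03. Scheduled 16%. Rothland agreement on 08.01.02: RVC ≥ 40% → 2% available; preferential 2%. → 2%.
Sum: 2% + 3% + 17% + 2% = 24%.

24%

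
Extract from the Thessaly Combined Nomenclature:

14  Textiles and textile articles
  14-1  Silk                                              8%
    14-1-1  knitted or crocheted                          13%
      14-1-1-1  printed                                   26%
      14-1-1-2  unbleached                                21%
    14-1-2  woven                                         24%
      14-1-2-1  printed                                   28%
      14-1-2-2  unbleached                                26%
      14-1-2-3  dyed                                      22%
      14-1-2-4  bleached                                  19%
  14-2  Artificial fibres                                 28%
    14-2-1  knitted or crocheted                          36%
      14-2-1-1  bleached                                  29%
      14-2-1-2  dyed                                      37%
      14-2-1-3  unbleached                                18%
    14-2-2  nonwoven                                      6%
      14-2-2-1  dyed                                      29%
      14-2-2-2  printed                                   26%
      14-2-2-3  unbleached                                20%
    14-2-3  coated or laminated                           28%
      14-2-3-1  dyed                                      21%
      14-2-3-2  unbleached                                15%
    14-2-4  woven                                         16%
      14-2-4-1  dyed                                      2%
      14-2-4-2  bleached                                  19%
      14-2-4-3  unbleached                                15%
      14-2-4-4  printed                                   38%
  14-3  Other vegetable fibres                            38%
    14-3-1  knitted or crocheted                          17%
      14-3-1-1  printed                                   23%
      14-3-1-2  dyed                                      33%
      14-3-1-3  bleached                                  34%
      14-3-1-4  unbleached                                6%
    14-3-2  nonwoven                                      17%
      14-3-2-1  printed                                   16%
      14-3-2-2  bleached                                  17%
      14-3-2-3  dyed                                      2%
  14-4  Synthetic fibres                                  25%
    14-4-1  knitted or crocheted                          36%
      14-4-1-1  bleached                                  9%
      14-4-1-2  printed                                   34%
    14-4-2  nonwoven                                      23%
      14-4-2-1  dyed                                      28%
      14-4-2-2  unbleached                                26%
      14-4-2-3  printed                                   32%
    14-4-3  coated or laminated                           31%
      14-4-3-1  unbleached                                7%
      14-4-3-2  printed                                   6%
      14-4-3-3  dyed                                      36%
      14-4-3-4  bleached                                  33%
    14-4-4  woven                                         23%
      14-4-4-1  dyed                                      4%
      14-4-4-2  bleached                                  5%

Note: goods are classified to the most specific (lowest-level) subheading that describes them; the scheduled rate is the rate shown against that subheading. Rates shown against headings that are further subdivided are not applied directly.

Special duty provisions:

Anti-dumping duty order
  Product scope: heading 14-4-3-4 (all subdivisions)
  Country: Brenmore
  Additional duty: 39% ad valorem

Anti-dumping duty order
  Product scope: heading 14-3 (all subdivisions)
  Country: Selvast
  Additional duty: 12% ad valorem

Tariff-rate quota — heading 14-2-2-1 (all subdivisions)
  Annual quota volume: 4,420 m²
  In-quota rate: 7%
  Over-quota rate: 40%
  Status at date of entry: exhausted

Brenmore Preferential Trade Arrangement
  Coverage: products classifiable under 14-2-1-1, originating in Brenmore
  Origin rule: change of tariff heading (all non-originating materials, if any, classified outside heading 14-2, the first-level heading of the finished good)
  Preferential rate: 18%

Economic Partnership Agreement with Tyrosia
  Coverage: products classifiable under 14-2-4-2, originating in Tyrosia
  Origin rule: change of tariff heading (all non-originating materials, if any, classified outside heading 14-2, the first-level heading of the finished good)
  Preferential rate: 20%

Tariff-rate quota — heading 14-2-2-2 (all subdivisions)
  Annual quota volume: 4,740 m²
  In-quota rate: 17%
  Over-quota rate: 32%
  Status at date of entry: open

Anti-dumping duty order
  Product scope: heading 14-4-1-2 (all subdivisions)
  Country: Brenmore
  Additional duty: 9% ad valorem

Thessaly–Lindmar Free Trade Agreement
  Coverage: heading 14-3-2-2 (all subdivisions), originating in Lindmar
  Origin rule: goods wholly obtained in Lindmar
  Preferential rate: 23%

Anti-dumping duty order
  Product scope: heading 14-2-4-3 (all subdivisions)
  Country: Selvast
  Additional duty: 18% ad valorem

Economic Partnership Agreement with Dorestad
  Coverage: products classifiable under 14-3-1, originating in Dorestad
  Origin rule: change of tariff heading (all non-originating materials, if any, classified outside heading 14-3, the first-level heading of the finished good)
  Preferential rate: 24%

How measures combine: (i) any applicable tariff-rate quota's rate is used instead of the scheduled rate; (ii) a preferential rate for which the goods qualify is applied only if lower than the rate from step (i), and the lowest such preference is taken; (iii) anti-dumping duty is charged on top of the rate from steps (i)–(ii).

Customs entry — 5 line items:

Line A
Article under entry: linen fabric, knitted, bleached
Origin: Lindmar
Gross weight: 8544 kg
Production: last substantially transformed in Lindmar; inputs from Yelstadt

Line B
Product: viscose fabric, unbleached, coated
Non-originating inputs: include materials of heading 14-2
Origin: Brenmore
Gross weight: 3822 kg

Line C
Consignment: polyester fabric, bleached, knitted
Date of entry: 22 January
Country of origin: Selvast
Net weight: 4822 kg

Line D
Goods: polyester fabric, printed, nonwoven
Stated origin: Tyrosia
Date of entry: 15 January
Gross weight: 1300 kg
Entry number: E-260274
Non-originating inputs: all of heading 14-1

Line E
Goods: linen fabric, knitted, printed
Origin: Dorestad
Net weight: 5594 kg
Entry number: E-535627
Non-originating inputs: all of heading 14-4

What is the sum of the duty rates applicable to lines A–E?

113%

Line A: linen → 14-3; knitted → 14-3-1; bleached → 14-3-1-3. Scheduled 34%. Lindmar agreement on 14-3-2-2: 14-3-1-3 not covered. → 34%.
Line B: viscose → 14-2; coated → 14-2-3; unbleached → 14-2-3-2. Scheduled 15%. Brenmore agreement on 14-2-1-1: 14-2-3-2 not covered. → 15%.
Line C: polyester → 14-4; knitted → 14-4-1; bleached → 14-4-1-1. Scheduled 9%. No special measure applies. → 9%.
Line D: polyester → 14-4; nonwoven → 14-4-2; printed → 14-4-2-3. Scheduled 32%. Tyrosia agreement on 14-2-4-2: 14-4-2-3 not covered. → 32%.
Line E: linen → 14-3; knitted → 14-3-1; printed → 14-3-1-1. Scheduled 23%. Dorestad agreement on 14-3-1: CTH met → 24% available; preference 24% not lower than 23% → no reduction. → 23%.
Sum: 34% + 15% + 9% + 32% + 23% = 113%.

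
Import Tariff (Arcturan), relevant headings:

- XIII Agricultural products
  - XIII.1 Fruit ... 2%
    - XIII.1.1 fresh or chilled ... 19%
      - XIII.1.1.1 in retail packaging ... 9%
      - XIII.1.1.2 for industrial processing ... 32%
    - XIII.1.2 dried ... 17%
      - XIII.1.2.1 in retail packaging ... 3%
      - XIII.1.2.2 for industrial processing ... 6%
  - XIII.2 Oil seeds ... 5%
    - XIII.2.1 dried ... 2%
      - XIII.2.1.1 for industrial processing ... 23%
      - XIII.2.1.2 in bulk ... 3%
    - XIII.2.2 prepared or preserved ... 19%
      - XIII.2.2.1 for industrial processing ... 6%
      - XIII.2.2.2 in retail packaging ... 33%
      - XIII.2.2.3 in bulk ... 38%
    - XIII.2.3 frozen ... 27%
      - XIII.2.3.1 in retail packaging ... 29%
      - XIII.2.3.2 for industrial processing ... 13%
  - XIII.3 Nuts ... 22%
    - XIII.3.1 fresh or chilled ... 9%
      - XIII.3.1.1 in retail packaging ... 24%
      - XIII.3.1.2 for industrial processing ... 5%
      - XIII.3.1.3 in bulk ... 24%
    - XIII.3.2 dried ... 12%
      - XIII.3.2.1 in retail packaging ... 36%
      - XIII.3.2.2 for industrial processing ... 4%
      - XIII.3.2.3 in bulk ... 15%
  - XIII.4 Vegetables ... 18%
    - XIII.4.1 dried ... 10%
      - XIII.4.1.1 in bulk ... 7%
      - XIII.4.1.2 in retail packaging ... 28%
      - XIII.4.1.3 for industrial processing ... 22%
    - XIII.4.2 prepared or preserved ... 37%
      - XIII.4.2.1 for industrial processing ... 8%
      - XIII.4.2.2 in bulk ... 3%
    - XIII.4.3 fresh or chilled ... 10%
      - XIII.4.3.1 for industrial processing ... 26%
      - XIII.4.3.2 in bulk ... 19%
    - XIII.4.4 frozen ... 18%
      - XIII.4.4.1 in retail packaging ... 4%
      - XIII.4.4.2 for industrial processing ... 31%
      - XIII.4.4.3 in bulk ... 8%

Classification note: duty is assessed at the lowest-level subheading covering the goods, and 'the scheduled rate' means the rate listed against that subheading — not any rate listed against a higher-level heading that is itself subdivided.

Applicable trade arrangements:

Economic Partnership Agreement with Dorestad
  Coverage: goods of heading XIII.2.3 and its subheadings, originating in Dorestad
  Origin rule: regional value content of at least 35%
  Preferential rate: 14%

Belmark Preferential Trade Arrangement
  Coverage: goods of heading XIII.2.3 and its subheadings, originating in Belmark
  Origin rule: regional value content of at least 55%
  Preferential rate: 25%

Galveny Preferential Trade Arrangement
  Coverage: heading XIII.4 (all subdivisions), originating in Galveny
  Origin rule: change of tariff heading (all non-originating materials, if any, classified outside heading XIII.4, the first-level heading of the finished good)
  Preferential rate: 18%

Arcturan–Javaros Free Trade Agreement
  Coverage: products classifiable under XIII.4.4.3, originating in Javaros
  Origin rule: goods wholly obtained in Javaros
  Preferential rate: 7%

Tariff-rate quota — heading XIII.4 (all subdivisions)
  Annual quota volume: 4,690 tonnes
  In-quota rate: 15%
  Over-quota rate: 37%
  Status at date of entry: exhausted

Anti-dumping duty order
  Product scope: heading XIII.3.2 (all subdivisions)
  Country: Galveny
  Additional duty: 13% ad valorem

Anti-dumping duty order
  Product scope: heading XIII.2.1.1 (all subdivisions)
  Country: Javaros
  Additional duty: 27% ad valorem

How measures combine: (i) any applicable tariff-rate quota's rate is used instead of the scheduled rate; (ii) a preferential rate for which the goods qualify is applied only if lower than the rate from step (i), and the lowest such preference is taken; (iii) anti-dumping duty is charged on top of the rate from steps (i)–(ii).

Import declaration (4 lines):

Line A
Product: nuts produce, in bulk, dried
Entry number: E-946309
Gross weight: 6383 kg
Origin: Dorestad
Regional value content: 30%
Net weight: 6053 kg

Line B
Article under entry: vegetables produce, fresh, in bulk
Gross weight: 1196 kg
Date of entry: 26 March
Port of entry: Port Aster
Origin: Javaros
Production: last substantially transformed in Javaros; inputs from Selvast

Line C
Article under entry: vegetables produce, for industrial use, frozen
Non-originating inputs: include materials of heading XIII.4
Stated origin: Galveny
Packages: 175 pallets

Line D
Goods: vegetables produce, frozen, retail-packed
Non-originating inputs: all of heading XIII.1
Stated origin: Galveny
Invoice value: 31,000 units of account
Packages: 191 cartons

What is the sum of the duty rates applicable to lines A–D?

Line A: nuts → XIII.3; dried → XIII.3.2; in bulk → XIII.3.2.3. Scheduled 15%. Dorestad agreement on XIII.2.3: XIII.3.2.3 not covered. → 15%.
Line B: vegetables → XIII.4; fresh → XIII.4.3; in bulk → XIII.4.3.2. Scheduled 19%. quota on XIII.4 exhausted → over-quota 37%; Javaros agreement on XIII.4.4.3: XIII.4.3.2 not covered. → 37%.
Line C: vegetables → XIII.4; frozen → XIII.4.4; for industrial use → XIII.4.4.2. Scheduled 31%. quota on XIII.4 exhausted → over-quota 37%; Galveny agreement on XIII.4: CTH not met. → 37%.
Line D: vegetables → XIII.4; frozen → XIII.4.4; retail-packed → XIII.4.4.1. Scheduled 4%. quota on XIII.4 exhausted → over-quota 37%; Galveny agreement on XIII.4: CTH met → 18% available; preferential 18%. → 18%.
Sum: 15% + 37% + 37% + 18% = 107%.

107%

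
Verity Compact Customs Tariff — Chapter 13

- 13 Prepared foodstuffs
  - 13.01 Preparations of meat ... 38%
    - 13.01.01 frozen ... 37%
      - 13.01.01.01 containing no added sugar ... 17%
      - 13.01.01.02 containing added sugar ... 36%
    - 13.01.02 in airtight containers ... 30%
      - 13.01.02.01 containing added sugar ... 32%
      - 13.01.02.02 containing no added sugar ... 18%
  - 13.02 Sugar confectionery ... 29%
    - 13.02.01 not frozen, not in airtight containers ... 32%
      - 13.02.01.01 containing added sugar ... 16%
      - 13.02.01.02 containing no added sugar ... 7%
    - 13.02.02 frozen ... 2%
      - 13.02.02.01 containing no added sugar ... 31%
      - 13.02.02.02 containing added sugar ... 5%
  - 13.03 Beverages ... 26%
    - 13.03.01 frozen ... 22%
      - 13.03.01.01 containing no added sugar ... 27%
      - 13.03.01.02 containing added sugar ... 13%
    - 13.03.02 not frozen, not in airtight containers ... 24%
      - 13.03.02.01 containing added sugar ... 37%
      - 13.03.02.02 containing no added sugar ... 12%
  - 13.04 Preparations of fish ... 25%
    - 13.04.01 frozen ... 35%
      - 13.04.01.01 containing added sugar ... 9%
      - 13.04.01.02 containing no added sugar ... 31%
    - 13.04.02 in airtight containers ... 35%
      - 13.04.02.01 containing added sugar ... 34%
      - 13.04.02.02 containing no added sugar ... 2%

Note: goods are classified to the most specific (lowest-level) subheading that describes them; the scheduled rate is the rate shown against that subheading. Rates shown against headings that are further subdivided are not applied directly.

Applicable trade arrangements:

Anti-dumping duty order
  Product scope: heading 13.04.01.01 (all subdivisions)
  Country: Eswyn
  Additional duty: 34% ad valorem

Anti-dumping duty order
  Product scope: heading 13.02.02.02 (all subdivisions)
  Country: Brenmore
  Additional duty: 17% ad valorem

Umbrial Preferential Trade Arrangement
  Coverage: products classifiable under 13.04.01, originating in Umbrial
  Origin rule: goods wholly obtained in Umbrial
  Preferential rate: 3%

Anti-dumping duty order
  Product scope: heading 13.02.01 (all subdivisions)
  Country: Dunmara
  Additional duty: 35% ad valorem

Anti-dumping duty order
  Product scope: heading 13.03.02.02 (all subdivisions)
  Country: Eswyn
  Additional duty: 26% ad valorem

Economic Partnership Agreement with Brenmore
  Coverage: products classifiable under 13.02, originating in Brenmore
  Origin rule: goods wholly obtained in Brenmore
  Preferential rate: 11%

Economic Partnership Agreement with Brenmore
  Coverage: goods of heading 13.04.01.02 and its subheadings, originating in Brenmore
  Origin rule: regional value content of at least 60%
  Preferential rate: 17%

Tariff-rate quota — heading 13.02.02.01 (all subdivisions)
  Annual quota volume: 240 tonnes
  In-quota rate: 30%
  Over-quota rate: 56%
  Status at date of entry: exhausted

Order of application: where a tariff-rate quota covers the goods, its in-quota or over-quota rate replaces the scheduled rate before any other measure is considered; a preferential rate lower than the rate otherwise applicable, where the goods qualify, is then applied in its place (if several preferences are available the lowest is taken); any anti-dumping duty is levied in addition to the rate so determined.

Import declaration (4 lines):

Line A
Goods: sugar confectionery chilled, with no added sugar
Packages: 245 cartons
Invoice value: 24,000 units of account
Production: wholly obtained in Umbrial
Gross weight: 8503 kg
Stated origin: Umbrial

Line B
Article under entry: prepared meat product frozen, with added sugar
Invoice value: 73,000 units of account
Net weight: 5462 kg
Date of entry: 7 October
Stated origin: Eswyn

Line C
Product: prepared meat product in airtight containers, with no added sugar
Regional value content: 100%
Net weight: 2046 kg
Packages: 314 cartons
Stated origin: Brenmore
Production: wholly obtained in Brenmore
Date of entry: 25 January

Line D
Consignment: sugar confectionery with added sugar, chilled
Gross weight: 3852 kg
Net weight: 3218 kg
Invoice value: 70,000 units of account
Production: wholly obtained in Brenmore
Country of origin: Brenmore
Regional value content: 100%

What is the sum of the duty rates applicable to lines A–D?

Line A: sugar confectionery → 13.02; chilled → 13.02.01; with no added sugar → 13.02.01.02. Scheduled 7%. Umbrial agreement on 13.04.01: 13.02.01.02 not covered. → 7%.
Line B: prepared meat product → 13.01; frozen → 13.01.01; with added sugar → 13.01.01.02. Scheduled 36%. No special measure applies. → 36%.
Line C: prepared meat product → 13.01; in airtight containers → 13.01.02; with no added sugar → 13.01.02.02. Scheduled 18%. Brenmore agreement on 13.02: 13.01.02.02 not covered; Brenmore agreement on 13.04.01.02: 13.01.02.02 not covered. → 18%.
Line D: sugar confectionery → 13.02; chilled → 13.02.01; with added sugar → 13.02.01.01. Scheduled 16%. Brenmore agreement on 13.02: wholly obtained → 11% available; Brenmore agreement on 13.04.01.02: 13.02.01.01 not covered; preferential 11%. → 11%.
Sum: 7% + 36% + 18% + 11% = 72%.

72%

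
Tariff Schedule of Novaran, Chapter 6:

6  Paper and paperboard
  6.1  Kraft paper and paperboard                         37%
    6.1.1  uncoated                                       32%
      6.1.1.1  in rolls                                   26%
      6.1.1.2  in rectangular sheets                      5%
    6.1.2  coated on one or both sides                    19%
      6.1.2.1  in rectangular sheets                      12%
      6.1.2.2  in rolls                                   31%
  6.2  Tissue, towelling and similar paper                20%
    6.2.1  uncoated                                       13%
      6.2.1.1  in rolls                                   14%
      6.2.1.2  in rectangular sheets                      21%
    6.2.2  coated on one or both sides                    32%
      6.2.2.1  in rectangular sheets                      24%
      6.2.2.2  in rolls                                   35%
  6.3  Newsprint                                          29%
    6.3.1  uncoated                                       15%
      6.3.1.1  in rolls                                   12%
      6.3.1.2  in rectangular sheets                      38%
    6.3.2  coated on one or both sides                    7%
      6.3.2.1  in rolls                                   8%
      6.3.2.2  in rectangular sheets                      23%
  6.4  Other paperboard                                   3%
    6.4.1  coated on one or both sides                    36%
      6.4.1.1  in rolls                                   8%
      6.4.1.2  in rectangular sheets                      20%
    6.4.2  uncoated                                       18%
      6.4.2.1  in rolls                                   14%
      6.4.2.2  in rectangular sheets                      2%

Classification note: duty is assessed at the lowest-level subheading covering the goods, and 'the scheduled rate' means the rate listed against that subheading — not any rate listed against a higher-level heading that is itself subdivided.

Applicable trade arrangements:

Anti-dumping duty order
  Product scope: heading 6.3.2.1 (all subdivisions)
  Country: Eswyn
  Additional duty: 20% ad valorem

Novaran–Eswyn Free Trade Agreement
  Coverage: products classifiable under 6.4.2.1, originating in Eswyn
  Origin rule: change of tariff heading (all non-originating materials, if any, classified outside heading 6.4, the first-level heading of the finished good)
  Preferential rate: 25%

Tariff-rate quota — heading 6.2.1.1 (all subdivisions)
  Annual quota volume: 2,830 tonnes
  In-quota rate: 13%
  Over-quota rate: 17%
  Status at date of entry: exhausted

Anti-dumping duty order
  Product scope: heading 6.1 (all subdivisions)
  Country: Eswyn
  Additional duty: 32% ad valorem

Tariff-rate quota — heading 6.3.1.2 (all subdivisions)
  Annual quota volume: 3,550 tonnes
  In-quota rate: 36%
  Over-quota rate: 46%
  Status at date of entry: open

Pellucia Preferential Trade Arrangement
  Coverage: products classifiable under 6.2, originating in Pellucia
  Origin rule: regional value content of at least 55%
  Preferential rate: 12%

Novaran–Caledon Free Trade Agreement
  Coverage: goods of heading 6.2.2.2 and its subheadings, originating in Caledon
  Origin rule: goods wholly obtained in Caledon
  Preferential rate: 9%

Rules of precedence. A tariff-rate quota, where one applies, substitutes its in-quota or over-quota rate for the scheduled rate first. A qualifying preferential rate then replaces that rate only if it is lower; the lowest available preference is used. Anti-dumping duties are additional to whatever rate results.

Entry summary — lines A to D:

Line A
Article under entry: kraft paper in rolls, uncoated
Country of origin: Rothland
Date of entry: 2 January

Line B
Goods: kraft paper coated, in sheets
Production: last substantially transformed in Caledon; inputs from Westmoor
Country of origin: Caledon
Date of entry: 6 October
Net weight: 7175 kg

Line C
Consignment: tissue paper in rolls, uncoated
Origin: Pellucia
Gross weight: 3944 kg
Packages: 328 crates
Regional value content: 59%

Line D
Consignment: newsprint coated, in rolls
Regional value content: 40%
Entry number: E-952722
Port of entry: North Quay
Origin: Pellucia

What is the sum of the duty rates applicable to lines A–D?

Line A: kraft paper → 6.1; uncoated → 6.1.1; in rolls → 6.1.1.1. Scheduled 26%. No special measure applies. → 26%.
Line B: kraft paper → 6.1; coated → 6.1.2; in sheets → 6.1.2.1. Scheduled 12%. Caledon agreement on 6.2.2.2: 6.1.2.1 not covered. → 12%.
Line C: tissue paper → 6.2; uncoated → 6.2.1; in rolls → 6.2.1.1. Scheduled 14%. quota on 6.2.1.1 exhausted → over-quota 17%; Pellucia agreement on 6.2: RVC ≥ 55% → 12% available; preferential 12%. → 12%.
Line D: newsprint → 6.3; coated → 6.3.2; in rolls → 6.3.2.1. Scheduled 8%. Pellucia agreement on 6.2: 6.3.2.1 not covered. → 8%.
Sum: 26% + 12% + 12% + 8% = 58%.

58%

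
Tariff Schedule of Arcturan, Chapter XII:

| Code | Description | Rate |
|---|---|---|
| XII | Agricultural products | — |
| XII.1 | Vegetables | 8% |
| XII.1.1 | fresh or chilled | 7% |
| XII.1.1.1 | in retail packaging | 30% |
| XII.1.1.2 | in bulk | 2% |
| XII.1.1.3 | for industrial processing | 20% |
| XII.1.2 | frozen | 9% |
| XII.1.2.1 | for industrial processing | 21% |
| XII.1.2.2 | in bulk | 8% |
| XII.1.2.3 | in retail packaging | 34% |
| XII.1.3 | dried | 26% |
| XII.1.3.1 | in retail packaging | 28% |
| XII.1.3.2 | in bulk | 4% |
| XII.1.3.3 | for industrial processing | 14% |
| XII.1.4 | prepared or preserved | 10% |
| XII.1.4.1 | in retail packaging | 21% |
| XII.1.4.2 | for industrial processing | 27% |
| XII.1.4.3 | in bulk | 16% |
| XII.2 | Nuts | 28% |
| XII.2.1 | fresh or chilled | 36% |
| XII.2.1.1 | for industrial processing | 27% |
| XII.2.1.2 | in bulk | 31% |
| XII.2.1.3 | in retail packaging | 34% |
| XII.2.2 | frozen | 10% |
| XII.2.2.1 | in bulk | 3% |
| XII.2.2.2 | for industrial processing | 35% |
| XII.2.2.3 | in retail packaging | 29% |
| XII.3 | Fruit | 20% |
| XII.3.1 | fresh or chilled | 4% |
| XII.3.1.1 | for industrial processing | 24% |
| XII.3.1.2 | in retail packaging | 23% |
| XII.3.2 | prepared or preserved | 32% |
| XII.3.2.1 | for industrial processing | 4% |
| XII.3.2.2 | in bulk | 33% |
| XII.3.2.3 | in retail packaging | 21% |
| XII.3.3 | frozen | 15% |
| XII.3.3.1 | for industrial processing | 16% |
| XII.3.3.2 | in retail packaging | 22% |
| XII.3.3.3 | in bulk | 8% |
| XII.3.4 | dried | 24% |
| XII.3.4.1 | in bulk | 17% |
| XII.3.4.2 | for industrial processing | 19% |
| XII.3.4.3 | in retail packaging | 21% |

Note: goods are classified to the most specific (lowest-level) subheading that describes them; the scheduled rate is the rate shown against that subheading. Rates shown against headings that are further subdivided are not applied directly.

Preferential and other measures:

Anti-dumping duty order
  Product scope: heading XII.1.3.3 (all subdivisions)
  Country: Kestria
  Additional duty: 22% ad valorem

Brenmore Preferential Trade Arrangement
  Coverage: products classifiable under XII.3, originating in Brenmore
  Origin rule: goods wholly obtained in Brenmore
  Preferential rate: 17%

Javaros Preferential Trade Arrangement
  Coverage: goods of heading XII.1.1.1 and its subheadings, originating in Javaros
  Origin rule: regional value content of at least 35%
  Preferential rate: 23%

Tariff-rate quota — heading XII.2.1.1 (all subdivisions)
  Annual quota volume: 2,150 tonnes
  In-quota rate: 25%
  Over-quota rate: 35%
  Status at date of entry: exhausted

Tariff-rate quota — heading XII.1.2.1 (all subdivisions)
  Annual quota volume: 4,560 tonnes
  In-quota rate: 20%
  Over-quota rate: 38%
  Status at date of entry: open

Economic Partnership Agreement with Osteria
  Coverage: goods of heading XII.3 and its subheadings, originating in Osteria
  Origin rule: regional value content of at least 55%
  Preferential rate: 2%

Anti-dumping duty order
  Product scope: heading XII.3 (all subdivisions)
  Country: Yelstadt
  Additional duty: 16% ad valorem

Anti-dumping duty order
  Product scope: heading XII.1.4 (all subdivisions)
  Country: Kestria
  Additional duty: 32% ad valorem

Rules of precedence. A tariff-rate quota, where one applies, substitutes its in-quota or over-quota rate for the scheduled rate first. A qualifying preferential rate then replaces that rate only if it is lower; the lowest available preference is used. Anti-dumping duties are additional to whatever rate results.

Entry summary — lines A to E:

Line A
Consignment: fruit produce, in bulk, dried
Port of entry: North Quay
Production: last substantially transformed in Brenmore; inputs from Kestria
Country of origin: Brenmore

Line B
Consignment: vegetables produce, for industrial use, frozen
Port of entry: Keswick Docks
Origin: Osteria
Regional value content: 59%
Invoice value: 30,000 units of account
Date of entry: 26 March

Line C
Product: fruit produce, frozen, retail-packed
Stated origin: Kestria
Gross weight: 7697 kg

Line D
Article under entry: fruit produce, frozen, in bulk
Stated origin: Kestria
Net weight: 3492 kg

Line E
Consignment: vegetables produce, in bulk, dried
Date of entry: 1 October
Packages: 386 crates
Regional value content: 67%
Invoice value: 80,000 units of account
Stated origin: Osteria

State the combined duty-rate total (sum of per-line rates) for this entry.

Line A: fruit → XII.3; dried → XII.3.4; in bulk → XII.3.4.1. Scheduled 17%. Brenmore agreement on XII.3: not wholly obtained. → 17%.
Line B: vegetables → XII.1; frozen → XII.1.2; for industrial use → XII.1.2.1. Scheduled 21%. quota on XII.1.2.1 open → in-quota 20%; Osteria agreement on XII.3: XII.1.2.1 not covered. → 20%.
Line C: fruit → XII.3; frozen → XII.3.3; retail-packed → XII.3.3.2. Scheduled 22%. No special measure applies. → 22%.
Line D: fruit → XII.3; frozen → XII.3.3; in bulk → XII.3.3.3. Scheduled 8%. No special measure applies. → 8%.
Line E: vegetables → XII.1; dried → XII.1.3; in bulk → XII.1.3.2. Scheduled 4%. Osteria agreement on XII.3: XII.1.3.2 not covered. → 4%.
Sum: 17% + 20% + 22% + 8% + 4% = 71%.

71%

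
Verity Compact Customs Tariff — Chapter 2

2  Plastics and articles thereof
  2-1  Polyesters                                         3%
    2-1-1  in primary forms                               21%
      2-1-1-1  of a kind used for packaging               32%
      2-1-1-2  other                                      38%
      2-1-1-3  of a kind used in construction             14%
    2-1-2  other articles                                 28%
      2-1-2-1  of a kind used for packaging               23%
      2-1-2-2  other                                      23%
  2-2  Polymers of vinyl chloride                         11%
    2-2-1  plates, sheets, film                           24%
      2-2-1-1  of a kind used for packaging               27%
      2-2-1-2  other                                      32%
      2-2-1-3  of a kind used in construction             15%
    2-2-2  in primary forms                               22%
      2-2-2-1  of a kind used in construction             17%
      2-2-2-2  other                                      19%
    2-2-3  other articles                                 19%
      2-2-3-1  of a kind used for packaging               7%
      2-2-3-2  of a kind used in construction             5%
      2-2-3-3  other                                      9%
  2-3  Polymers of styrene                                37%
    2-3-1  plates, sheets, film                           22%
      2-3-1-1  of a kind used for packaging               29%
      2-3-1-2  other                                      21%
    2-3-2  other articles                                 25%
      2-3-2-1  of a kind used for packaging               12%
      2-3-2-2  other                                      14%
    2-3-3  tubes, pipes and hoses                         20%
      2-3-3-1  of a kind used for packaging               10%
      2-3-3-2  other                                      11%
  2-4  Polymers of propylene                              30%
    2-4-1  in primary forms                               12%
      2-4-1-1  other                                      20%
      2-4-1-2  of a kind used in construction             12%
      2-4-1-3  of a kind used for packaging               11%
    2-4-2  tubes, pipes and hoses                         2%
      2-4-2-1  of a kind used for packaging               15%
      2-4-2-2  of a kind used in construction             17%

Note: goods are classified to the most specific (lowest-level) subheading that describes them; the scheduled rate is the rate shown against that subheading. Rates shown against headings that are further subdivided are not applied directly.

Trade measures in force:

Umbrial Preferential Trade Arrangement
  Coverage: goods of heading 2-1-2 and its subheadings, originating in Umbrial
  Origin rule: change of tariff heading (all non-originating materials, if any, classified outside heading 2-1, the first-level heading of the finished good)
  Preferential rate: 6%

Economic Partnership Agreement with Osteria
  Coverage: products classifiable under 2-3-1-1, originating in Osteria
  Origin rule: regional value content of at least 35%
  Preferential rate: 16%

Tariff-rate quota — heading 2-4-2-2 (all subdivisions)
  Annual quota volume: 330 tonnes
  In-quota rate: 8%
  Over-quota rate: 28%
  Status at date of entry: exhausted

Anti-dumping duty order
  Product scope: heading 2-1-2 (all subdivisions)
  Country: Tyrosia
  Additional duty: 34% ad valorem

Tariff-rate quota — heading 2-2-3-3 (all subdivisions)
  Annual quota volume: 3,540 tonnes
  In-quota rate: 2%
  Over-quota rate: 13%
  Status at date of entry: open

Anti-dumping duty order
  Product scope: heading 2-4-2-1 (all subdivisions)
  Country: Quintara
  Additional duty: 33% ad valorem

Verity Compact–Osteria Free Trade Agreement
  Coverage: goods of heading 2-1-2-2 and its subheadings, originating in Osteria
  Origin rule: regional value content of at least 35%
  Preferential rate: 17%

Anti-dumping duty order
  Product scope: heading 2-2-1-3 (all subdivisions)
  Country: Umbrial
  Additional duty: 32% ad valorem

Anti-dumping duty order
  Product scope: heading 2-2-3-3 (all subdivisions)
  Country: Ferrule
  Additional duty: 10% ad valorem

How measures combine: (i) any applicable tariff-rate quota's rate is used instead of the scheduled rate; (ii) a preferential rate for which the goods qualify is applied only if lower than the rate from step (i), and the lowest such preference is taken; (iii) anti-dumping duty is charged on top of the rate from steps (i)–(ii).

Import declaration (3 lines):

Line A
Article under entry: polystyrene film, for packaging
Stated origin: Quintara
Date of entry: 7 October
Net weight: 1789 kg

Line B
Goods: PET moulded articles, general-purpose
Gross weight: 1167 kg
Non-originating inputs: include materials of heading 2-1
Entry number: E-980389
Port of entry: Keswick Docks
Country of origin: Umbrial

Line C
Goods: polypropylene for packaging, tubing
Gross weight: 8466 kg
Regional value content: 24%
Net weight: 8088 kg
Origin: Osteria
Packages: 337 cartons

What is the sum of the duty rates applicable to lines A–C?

67%

Line A: polystyrene → 2-3; film → 2-3-1; for packaging → 2-3-1-1. Scheduled 29%. No special measure applies. → 29%.
Line B: PET → 2-1; moulded articles → 2-1-2; general-purpose → 2-1-2-2. Scheduled 23%. Umbrial agreement on 2-1-2: CTH not met. → 23%.
Line C: polypropylene → 2-4; tubing → 2-4-2; for packaging → 2-4-2-1. Scheduled 15%. Osteria agreement on 2-3-1-1: 2-4-2-1 not covered; Osteria agreement on 2-1-2-2: 2-4-2-1 not covered. → 15%.
Sum: 29% + 23% + 15% = 67%.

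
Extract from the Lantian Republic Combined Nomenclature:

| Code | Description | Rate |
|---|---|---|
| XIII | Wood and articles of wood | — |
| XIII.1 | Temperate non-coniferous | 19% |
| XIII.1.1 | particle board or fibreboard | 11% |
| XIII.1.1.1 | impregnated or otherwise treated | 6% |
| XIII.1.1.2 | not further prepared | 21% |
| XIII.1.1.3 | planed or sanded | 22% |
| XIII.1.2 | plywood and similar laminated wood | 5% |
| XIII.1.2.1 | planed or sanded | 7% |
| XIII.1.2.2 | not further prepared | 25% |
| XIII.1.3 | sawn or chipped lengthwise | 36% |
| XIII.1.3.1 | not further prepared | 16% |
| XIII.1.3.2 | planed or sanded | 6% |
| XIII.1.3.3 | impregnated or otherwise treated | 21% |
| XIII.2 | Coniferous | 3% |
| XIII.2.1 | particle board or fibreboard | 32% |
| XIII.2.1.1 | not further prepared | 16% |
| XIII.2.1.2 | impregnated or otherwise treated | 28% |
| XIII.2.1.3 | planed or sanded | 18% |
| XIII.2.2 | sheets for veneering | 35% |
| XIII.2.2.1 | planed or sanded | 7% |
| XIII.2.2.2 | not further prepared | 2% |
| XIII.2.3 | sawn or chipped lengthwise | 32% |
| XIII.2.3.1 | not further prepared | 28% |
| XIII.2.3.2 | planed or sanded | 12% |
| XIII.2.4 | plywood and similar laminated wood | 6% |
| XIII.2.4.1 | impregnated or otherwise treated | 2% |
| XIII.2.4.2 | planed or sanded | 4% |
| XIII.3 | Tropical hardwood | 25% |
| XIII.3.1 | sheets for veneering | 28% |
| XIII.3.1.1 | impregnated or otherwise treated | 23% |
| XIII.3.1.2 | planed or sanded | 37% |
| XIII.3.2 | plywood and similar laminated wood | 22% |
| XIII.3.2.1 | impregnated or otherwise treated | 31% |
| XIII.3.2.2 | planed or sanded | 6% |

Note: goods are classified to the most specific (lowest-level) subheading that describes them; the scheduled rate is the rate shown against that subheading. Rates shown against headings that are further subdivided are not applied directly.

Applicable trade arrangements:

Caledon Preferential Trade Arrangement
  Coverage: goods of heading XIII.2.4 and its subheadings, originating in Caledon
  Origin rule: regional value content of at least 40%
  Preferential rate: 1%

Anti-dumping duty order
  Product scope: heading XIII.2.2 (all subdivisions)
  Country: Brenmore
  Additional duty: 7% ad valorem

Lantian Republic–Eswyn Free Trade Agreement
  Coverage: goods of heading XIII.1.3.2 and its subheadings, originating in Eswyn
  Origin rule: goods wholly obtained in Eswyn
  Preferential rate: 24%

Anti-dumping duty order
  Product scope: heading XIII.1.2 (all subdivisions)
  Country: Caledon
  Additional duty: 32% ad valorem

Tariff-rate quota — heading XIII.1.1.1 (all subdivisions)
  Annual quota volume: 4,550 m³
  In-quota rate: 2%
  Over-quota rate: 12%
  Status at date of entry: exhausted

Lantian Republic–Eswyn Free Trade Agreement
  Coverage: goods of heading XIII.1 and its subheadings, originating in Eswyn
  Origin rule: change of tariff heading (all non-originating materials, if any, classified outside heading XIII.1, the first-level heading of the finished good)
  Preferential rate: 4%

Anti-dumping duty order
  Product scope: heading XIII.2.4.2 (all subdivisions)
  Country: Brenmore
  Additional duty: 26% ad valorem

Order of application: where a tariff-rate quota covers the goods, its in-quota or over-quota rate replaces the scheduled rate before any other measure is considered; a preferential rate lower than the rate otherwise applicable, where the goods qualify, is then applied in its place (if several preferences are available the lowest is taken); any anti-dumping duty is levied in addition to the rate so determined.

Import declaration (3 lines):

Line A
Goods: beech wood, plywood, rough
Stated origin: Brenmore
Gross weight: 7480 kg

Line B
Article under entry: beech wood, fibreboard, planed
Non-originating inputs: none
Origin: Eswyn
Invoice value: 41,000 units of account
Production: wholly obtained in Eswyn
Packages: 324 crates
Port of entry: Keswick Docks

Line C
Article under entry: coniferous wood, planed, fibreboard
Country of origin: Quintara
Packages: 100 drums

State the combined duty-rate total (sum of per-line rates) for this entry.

47%

Line A: beech → XIII.1; plywood → XIII.1.2; rough → XIII.1.2.2. Scheduled 25%. No special measure applies. → 25%.
Line B: beech → XIII.1; fibreboard → XIII.1.1; planed → XIII.1.1.3. Scheduled 22%. Eswyn agreement on XIII.1.3.2: XIII.1.1.3 not covered; Eswyn agreement on XIII.1: CTH met → 4% available; preferential 4%. → 4%.
Line C: coniferous → XIII.2; fibreboard → XIII.2.1; planed → XIII.2.1.3. Scheduled 18%. No special measure applies. → 18%.
Sum: 25% + 4% + 18% = 47%.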